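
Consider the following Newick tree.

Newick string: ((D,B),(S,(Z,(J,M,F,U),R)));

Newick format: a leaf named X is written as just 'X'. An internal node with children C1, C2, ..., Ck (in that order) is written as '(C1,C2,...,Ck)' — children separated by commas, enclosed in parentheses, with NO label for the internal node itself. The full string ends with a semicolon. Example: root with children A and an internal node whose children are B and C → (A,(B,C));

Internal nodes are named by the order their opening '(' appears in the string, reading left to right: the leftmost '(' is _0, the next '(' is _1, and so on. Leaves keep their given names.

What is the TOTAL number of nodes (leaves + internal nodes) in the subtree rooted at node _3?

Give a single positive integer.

Newick: ((D,B),(S,(Z,(J,M,F,U),R)));
Locate _3: it is the '(' at position 10 (the 4th '(' reading left to right).
Query: subtree rooted at _3
_3: subtree_size = 1 + 7
  Z: subtree_size = 1 + 0
  _4: subtree_size = 1 + 4
    J: subtree_size = 1 + 0
    M: subtree_size = 1 + 0
    F: subtree_size = 1 + 0
    U: subtree_size = 1 + 0
  R: subtree_size = 1 + 0
Total subtree size of _3: 8

Answer: 8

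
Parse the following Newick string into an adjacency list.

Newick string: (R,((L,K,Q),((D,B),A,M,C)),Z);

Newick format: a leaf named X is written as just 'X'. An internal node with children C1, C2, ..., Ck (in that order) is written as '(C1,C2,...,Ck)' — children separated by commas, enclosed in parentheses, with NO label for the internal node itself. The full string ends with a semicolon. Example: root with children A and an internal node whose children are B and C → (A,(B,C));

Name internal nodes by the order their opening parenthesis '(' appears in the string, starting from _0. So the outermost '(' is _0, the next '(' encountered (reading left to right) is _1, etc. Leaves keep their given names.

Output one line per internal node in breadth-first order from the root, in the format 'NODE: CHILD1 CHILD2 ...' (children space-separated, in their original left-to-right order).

Input: (R,((L,K,Q),((D,B),A,M,C)),Z);
Scanning left-to-right, naming '(' by encounter order:
  pos 0: '(' -> open internal node _0 (depth 1)
  pos 3: '(' -> open internal node _1 (depth 2)
  pos 4: '(' -> open internal node _2 (depth 3)
  pos 10: ')' -> close internal node _2 (now at depth 2)
  pos 12: '(' -> open internal node _3 (depth 3)
  pos 13: '(' -> open internal node _4 (depth 4)
  pos 17: ')' -> close internal node _4 (now at depth 3)
  pos 24: ')' -> close internal node _3 (now at depth 2)
  pos 25: ')' -> close internal node _1 (now at depth 1)
  pos 28: ')' -> close internal node _0 (now at depth 0)
Total internal nodes: 5
BFS adjacency from root:
  _0: R _1 Z
  _1: _2 _3
  _2: L K Q
  _3: _4 A M C
  _4: D B

Answer: _0: R _1 Z
_1: _2 _3
_2: L K Q
_3: _4 A M C
_4: D B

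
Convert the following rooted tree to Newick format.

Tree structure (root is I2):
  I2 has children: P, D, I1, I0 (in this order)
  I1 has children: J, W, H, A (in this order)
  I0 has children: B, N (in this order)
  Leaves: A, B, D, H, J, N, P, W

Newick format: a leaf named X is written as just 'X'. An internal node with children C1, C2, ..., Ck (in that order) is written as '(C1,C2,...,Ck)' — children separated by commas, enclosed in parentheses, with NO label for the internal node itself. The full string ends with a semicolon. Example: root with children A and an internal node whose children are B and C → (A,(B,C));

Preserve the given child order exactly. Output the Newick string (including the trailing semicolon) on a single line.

internal I2 with children ['P', 'D', 'I1', 'I0']
  leaf 'P' → 'P'
  leaf 'D' → 'D'
  internal I1 with children ['J', 'W', 'H', 'A']
    leaf 'J' → 'J'
    leaf 'W' → 'W'
    leaf 'H' → 'H'
    leaf 'A' → 'A'
  → '(J,W,H,A)'
  internal I0 with children ['B', 'N']
    leaf 'B' → 'B'
    leaf 'N' → 'N'
  → '(B,N)'
→ '(P,D,(J,W,H,A),(B,N))'
Final: (P,D,(J,W,H,A),(B,N));

Answer: (P,D,(J,W,H,A),(B,N));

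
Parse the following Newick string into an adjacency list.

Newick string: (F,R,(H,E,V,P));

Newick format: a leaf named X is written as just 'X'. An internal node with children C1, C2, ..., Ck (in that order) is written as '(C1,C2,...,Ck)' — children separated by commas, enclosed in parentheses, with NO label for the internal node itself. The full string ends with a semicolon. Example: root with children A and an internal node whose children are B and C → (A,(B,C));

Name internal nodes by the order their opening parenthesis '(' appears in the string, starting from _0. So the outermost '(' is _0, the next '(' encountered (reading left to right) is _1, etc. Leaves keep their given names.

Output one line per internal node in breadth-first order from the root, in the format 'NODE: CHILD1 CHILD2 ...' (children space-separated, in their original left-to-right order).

Answer: _0: F R _1
_1: H E V P

Derivation:
Input: (F,R,(H,E,V,P));
Scanning left-to-right, naming '(' by encounter order:
  pos 0: '(' -> open internal node _0 (depth 1)
  pos 5: '(' -> open internal node _1 (depth 2)
  pos 13: ')' -> close internal node _1 (now at depth 1)
  pos 14: ')' -> close internal node _0 (now at depth 0)
Total internal nodes: 2
BFS adjacency from root:
  _0: F R _1
  _1: H E V P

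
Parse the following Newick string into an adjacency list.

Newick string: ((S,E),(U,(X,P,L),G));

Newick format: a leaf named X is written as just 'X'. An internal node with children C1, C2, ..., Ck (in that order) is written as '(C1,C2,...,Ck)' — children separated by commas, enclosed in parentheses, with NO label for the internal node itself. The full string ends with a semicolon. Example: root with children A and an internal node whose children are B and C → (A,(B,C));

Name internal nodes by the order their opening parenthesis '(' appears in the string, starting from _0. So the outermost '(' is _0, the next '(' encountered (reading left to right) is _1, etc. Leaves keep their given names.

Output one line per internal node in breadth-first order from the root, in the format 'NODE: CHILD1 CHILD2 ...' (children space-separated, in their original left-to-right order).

Answer: _0: _1 _2
_1: S E
_2: U _3 G
_3: X P L

Derivation:
Input: ((S,E),(U,(X,P,L),G));
Scanning left-to-right, naming '(' by encounter order:
  pos 0: '(' -> open internal node _0 (depth 1)
  pos 1: '(' -> open internal node _1 (depth 2)
  pos 5: ')' -> close internal node _1 (now at depth 1)
  pos 7: '(' -> open internal node _2 (depth 2)
  pos 10: '(' -> open internal node _3 (depth 3)
  pos 16: ')' -> close internal node _3 (now at depth 2)
  pos 19: ')' -> close internal node _2 (now at depth 1)
  pos 20: ')' -> close internal node _0 (now at depth 0)
Total internal nodes: 4
BFS adjacency from root:
  _0: _1 _2
  _1: S E
  _2: U _3 G
  _3: X P L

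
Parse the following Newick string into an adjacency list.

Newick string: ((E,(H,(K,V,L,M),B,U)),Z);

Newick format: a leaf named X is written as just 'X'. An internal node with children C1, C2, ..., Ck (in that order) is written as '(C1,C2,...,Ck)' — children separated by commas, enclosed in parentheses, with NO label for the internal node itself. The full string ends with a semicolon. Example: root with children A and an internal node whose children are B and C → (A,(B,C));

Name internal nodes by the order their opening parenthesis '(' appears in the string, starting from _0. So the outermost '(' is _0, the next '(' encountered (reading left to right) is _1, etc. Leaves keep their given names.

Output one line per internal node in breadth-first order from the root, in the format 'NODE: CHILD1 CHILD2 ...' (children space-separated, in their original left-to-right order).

Input: ((E,(H,(K,V,L,M),B,U)),Z);
Scanning left-to-right, naming '(' by encounter order:
  pos 0: '(' -> open internal node _0 (depth 1)
  pos 1: '(' -> open internal node _1 (depth 2)
  pos 4: '(' -> open internal node _2 (depth 3)
  pos 7: '(' -> open internal node _3 (depth 4)
  pos 15: ')' -> close internal node _3 (now at depth 3)
  pos 20: ')' -> close internal node _2 (now at depth 2)
  pos 21: ')' -> close internal node _1 (now at depth 1)
  pos 24: ')' -> close internal node _0 (now at depth 0)
Total internal nodes: 4
BFS adjacency from root:
  _0: _1 Z
  _1: E _2
  _2: H _3 B U
  _3: K V L M

Answer: _0: _1 Z
_1: E _2
_2: H _3 B U
_3: K V L M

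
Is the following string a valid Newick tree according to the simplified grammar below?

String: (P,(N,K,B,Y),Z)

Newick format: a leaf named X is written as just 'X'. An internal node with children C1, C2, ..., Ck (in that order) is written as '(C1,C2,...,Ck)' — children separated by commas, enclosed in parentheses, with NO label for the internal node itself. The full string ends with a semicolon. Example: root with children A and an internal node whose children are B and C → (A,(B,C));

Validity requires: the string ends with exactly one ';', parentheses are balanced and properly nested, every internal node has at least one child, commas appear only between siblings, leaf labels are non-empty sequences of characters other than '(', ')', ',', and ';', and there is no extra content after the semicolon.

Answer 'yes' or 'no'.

Answer: no

Derivation:
Input: (P,(N,K,B,Y),Z)
Paren balance: 2 '(' vs 2 ')' OK
Ends with single ';': False
Full parse: FAILS (must end with ;)
Valid: False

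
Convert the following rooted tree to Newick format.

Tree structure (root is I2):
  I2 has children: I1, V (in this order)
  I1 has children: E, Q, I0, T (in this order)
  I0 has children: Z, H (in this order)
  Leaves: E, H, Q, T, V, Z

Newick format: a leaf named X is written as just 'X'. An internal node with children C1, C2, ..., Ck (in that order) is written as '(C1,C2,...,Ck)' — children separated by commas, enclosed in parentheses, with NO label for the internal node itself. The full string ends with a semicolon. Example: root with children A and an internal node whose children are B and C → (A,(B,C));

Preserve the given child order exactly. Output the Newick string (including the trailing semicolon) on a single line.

Answer: ((E,Q,(Z,H),T),V);

Derivation:
internal I2 with children ['I1', 'V']
  internal I1 with children ['E', 'Q', 'I0', 'T']
    leaf 'E' → 'E'
    leaf 'Q' → 'Q'
    internal I0 with children ['Z', 'H']
      leaf 'Z' → 'Z'
      leaf 'H' → 'H'
    → '(Z,H)'
    leaf 'T' → 'T'
  → '(E,Q,(Z,H),T)'
  leaf 'V' → 'V'
→ '((E,Q,(Z,H),T),V)'
Final: ((E,Q,(Z,H),T),V);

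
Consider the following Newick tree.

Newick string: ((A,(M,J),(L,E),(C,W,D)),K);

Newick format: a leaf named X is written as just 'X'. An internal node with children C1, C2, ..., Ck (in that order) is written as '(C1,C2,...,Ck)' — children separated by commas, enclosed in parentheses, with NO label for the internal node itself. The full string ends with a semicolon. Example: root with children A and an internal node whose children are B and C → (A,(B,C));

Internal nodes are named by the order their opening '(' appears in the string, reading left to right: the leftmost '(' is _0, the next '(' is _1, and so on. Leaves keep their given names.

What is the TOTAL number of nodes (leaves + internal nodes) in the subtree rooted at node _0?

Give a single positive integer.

Answer: 14

Derivation:
Newick: ((A,(M,J),(L,E),(C,W,D)),K);
Locate _0: it is the '(' at position 0 (the 1st '(' reading left to right).
Query: subtree rooted at _0
_0: subtree_size = 1 + 13
  _1: subtree_size = 1 + 11
    A: subtree_size = 1 + 0
    _2: subtree_size = 1 + 2
      M: subtree_size = 1 + 0
      J: subtree_size = 1 + 0
    _3: subtree_size = 1 + 2
      L: subtree_size = 1 + 0
      E: subtree_size = 1 + 0
    _4: subtree_size = 1 + 3
      C: subtree_size = 1 + 0
      W: subtree_size = 1 + 0
      D: subtree_size = 1 + 0
  K: subtree_size = 1 + 0
Total subtree size of _0: 14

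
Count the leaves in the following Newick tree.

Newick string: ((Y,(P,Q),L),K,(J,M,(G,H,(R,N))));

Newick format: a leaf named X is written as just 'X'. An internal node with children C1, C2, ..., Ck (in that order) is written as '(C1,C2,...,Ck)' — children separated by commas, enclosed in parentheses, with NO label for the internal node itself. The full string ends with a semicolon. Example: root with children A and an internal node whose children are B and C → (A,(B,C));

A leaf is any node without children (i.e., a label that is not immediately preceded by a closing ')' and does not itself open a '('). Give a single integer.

Answer: 11

Derivation:
Newick: ((Y,(P,Q),L),K,(J,M,(G,H,(R,N))));
Scan left-to-right; a leaf is any maximal label run not followed by '(':
  pos 2: leaf 'Y' → count = 1
  pos 5: leaf 'P' → count = 2
  pos 7: leaf 'Q' → count = 3
  pos 10: leaf 'L' → count = 4
  pos 13: leaf 'K' → count = 5
  pos 16: leaf 'J' → count = 6
  pos 18: leaf 'M' → count = 7
  pos 21: leaf 'G' → count = 8
  pos 23: leaf 'H' → count = 9
  pos 26: leaf 'R' → count = 10
  pos 28: leaf 'N' → count = 11
Total leaves: 11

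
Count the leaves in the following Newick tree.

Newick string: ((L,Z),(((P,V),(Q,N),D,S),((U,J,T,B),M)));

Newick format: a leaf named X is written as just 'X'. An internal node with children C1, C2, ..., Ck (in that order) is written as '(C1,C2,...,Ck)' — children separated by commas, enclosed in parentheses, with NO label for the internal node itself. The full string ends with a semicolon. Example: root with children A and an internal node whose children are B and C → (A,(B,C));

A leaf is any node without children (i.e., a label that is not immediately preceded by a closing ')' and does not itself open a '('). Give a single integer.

Answer: 13

Derivation:
Newick: ((L,Z),(((P,V),(Q,N),D,S),((U,J,T,B),M)));
Scan left-to-right; a leaf is any maximal label run not followed by '(':
  pos 2: leaf 'L' → count = 1
  pos 4: leaf 'Z' → count = 2
  pos 10: leaf 'P' → count = 3
  pos 12: leaf 'V' → count = 4
  pos 16: leaf 'Q' → count = 5
  pos 18: leaf 'N' → count = 6
  pos 21: leaf 'D' → count = 7
  pos 23: leaf 'S' → count = 8
  pos 28: leaf 'U' → count = 9
  pos 30: leaf 'J' → count = 10
  pos 32: leaf 'T' → count = 11
  pos 34: leaf 'B' → count = 12
  pos 37: leaf 'M' → count = 13
Total leaves: 13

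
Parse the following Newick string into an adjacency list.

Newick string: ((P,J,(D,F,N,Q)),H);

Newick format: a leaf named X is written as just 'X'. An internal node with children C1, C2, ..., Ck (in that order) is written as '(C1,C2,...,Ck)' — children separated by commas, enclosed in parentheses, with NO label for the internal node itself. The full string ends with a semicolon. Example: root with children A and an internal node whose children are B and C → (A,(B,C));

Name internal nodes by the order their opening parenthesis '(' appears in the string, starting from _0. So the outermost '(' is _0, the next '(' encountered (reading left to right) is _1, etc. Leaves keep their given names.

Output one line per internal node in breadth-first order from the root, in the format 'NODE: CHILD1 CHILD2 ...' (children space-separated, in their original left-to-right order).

Answer: _0: _1 H
_1: P J _2
_2: D F N Q

Derivation:
Input: ((P,J,(D,F,N,Q)),H);
Scanning left-to-right, naming '(' by encounter order:
  pos 0: '(' -> open internal node _0 (depth 1)
  pos 1: '(' -> open internal node _1 (depth 2)
  pos 6: '(' -> open internal node _2 (depth 3)
  pos 14: ')' -> close internal node _2 (now at depth 2)
  pos 15: ')' -> close internal node _1 (now at depth 1)
  pos 18: ')' -> close internal node _0 (now at depth 0)
Total internal nodes: 3
BFS adjacency from root:
  _0: _1 H
  _1: P J _2
  _2: D F N Q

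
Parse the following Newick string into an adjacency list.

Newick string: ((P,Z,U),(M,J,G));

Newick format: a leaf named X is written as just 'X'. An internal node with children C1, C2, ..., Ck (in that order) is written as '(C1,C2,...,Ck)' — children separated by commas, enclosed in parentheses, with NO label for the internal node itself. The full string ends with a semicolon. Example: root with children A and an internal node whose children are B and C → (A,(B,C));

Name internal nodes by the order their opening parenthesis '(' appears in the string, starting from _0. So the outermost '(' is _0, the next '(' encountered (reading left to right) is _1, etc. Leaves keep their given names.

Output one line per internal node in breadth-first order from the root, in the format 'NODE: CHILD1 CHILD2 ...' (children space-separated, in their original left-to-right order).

Answer: _0: _1 _2
_1: P Z U
_2: M J G

Derivation:
Input: ((P,Z,U),(M,J,G));
Scanning left-to-right, naming '(' by encounter order:
  pos 0: '(' -> open internal node _0 (depth 1)
  pos 1: '(' -> open internal node _1 (depth 2)
  pos 7: ')' -> close internal node _1 (now at depth 1)
  pos 9: '(' -> open internal node _2 (depth 2)
  pos 15: ')' -> close internal node _2 (now at depth 1)
  pos 16: ')' -> close internal node _0 (now at depth 0)
Total internal nodes: 3
BFS adjacency from root:
  _0: _1 _2
  _1: P Z U
  _2: M J G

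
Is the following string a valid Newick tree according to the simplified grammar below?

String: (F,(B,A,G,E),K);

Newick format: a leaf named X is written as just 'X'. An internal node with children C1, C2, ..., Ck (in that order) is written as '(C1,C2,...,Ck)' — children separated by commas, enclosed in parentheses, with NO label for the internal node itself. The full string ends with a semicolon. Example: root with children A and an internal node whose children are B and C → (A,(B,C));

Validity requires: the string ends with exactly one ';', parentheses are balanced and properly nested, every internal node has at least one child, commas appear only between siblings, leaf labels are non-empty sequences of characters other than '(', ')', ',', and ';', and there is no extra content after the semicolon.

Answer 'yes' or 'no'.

Input: (F,(B,A,G,E),K);
Paren balance: 2 '(' vs 2 ')' OK
Ends with single ';': True
Full parse: OK
Valid: True

Answer: yes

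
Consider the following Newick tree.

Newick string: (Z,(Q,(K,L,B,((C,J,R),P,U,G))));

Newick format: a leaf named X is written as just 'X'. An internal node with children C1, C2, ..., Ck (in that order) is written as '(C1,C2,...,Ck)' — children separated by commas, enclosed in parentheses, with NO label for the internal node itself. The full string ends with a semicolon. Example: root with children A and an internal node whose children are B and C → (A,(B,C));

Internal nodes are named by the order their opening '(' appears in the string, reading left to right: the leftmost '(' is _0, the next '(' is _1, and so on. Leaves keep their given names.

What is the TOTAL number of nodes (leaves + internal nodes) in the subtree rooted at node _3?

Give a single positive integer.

Answer: 8

Derivation:
Newick: (Z,(Q,(K,L,B,((C,J,R),P,U,G))));
Locate _3: it is the '(' at position 13 (the 4th '(' reading left to right).
Query: subtree rooted at _3
_3: subtree_size = 1 + 7
  _4: subtree_size = 1 + 3
    C: subtree_size = 1 + 0
    J: subtree_size = 1 + 0
    R: subtree_size = 1 + 0
  P: subtree_size = 1 + 0
  U: subtree_size = 1 + 0
  G: subtree_size = 1 + 0
Total subtree size of _3: 8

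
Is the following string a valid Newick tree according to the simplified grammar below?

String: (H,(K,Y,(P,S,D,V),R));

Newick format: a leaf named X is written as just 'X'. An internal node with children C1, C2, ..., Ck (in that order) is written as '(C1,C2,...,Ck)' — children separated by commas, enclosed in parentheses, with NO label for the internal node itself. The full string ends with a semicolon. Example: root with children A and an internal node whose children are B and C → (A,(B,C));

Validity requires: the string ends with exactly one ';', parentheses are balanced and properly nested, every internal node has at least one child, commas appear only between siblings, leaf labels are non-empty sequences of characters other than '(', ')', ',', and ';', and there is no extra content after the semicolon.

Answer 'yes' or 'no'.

Answer: yes

Derivation:
Input: (H,(K,Y,(P,S,D,V),R));
Paren balance: 3 '(' vs 3 ')' OK
Ends with single ';': True
Full parse: OK
Valid: True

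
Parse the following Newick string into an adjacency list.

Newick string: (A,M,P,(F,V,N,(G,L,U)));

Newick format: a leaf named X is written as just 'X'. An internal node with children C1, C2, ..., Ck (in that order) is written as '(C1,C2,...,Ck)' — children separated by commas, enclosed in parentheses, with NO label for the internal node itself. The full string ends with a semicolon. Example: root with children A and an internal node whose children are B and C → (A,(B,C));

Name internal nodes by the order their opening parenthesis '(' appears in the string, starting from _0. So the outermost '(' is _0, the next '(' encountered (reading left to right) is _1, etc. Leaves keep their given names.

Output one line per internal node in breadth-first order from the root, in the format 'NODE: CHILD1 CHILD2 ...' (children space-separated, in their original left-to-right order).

Answer: _0: A M P _1
_1: F V N _2
_2: G L U

Derivation:
Input: (A,M,P,(F,V,N,(G,L,U)));
Scanning left-to-right, naming '(' by encounter order:
  pos 0: '(' -> open internal node _0 (depth 1)
  pos 7: '(' -> open internal node _1 (depth 2)
  pos 14: '(' -> open internal node _2 (depth 3)
  pos 20: ')' -> close internal node _2 (now at depth 2)
  pos 21: ')' -> close internal node _1 (now at depth 1)
  pos 22: ')' -> close internal node _0 (now at depth 0)
Total internal nodes: 3
BFS adjacency from root:
  _0: A M P _1
  _1: F V N _2
  _2: G L U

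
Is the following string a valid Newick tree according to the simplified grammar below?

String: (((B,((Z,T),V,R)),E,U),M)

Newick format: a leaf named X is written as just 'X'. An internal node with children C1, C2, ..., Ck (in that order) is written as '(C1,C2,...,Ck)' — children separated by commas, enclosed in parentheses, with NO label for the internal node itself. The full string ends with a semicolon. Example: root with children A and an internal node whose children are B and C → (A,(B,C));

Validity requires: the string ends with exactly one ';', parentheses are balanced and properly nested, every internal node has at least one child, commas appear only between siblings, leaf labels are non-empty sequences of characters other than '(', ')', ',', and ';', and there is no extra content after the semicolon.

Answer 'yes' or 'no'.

Input: (((B,((Z,T),V,R)),E,U),M)
Paren balance: 5 '(' vs 5 ')' OK
Ends with single ';': False
Full parse: FAILS (must end with ;)
Valid: False

Answer: no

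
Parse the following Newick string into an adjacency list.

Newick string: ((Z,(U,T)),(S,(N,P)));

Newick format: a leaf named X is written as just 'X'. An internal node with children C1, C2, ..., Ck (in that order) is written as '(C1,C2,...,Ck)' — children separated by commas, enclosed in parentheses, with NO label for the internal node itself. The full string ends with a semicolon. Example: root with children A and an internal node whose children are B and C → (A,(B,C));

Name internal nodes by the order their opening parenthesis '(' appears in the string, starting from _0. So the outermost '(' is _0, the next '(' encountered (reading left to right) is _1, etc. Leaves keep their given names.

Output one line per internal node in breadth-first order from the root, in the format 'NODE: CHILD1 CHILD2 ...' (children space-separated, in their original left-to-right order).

Answer: _0: _1 _3
_1: Z _2
_3: S _4
_2: U T
_4: N P

Derivation:
Input: ((Z,(U,T)),(S,(N,P)));
Scanning left-to-right, naming '(' by encounter order:
  pos 0: '(' -> open internal node _0 (depth 1)
  pos 1: '(' -> open internal node _1 (depth 2)
  pos 4: '(' -> open internal node _2 (depth 3)
  pos 8: ')' -> close internal node _2 (now at depth 2)
  pos 9: ')' -> close internal node _1 (now at depth 1)
  pos 11: '(' -> open internal node _3 (depth 2)
  pos 14: '(' -> open internal node _4 (depth 3)
  pos 18: ')' -> close internal node _4 (now at depth 2)
  pos 19: ')' -> close internal node _3 (now at depth 1)
  pos 20: ')' -> close internal node _0 (now at depth 0)
Total internal nodes: 5
BFS adjacency from root:
  _0: _1 _3
  _1: Z _2
  _3: S _4
  _2: U T
  _4: N P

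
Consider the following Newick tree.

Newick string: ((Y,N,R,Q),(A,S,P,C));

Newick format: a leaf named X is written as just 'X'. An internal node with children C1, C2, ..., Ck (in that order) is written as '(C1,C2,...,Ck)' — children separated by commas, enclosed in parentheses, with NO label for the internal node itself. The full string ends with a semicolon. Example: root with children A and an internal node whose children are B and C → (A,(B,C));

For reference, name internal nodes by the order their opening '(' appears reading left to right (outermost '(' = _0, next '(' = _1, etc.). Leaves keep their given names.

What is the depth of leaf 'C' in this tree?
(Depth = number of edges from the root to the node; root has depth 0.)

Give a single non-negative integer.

Newick: ((Y,N,R,Q),(A,S,P,C));
Naming internals by '(' encounter order: outermost '(' = _0, next = _1, ...
Query node: C
Path from root: _0 -> _2 -> C
Depth of C: 2 (number of edges from root)

Answer: 2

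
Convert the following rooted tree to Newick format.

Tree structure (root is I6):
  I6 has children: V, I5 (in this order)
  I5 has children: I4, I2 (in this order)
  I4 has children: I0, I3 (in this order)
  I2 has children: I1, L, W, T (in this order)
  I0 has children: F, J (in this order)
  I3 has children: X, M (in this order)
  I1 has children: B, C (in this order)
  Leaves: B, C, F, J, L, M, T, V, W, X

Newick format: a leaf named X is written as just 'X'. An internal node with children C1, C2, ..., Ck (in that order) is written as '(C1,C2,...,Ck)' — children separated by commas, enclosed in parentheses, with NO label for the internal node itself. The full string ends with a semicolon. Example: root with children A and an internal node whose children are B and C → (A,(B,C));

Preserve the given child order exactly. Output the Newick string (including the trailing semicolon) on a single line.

Answer: (V,(((F,J),(X,M)),((B,C),L,W,T)));

Derivation:
internal I6 with children ['V', 'I5']
  leaf 'V' → 'V'
  internal I5 with children ['I4', 'I2']
    internal I4 with children ['I0', 'I3']
      internal I0 with children ['F', 'J']
        leaf 'F' → 'F'
        leaf 'J' → 'J'
      → '(F,J)'
      internal I3 with children ['X', 'M']
        leaf 'X' → 'X'
        leaf 'M' → 'M'
      → '(X,M)'
    → '((F,J),(X,M))'
    internal I2 with children ['I1', 'L', 'W', 'T']
      internal I1 with children ['B', 'C']
        leaf 'B' → 'B'
        leaf 'C' → 'C'
      → '(B,C)'
      leaf 'L' → 'L'
      leaf 'W' → 'W'
      leaf 'T' → 'T'
    → '((B,C),L,W,T)'
  → '(((F,J),(X,M)),((B,C),L,W,T))'
→ '(V,(((F,J),(X,M)),((B,C),L,W,T)))'
Final: (V,(((F,J),(X,M)),((B,C),L,W,T)));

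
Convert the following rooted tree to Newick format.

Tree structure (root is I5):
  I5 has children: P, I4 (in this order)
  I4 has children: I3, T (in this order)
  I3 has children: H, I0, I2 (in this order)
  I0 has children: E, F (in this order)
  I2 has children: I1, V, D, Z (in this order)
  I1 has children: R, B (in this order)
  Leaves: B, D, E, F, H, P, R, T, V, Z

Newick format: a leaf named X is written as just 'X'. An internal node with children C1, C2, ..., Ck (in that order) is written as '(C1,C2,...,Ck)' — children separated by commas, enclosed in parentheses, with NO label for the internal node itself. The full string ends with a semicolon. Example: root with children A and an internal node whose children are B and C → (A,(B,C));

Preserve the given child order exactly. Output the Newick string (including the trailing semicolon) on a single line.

internal I5 with children ['P', 'I4']
  leaf 'P' → 'P'
  internal I4 with children ['I3', 'T']
    internal I3 with children ['H', 'I0', 'I2']
      leaf 'H' → 'H'
      internal I0 with children ['E', 'F']
        leaf 'E' → 'E'
        leaf 'F' → 'F'
      → '(E,F)'
      internal I2 with children ['I1', 'V', 'D', 'Z']
        internal I1 with children ['R', 'B']
          leaf 'R' → 'R'
          leaf 'B' → 'B'
        → '(R,B)'
        leaf 'V' → 'V'
        leaf 'D' → 'D'
        leaf 'Z' → 'Z'
      → '((R,B),V,D,Z)'
    → '(H,(E,F),((R,B),V,D,Z))'
    leaf 'T' → 'T'
  → '((H,(E,F),((R,B),V,D,Z)),T)'
→ '(P,((H,(E,F),((R,B),V,D,Z)),T))'
Final: (P,((H,(E,F),((R,B),V,D,Z)),T));

Answer: (P,((H,(E,F),((R,B),V,D,Z)),T));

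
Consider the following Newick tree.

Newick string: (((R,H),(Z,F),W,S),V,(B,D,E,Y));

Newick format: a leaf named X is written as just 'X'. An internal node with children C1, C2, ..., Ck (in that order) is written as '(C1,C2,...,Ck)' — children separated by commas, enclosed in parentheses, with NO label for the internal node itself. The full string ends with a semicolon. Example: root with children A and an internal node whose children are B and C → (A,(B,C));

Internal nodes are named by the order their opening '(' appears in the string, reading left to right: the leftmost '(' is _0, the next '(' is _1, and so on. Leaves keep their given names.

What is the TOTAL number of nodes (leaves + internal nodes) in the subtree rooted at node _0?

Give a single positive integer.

Answer: 16

Derivation:
Newick: (((R,H),(Z,F),W,S),V,(B,D,E,Y));
Locate _0: it is the '(' at position 0 (the 1st '(' reading left to right).
Query: subtree rooted at _0
_0: subtree_size = 1 + 15
  _1: subtree_size = 1 + 8
    _2: subtree_size = 1 + 2
      R: subtree_size = 1 + 0
      H: subtree_size = 1 + 0
    _3: subtree_size = 1 + 2
      Z: subtree_size = 1 + 0
      F: subtree_size = 1 + 0
    W: subtree_size = 1 + 0
    S: subtree_size = 1 + 0
  V: subtree_size = 1 + 0
  _4: subtree_size = 1 + 4
    B: subtree_size = 1 + 0
    D: subtree_size = 1 + 0
    E: subtree_size = 1 + 0
    Y: subtree_size = 1 + 0
Total subtree size of _0: 16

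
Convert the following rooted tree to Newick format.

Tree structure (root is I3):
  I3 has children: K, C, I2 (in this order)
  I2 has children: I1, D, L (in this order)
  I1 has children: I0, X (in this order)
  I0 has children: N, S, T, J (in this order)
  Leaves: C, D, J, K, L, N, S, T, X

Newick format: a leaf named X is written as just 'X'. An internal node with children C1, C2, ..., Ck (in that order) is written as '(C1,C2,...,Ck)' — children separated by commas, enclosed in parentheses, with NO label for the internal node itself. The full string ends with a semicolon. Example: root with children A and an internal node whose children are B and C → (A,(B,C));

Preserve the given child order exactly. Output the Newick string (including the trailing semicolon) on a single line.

Answer: (K,C,(((N,S,T,J),X),D,L));

Derivation:
internal I3 with children ['K', 'C', 'I2']
  leaf 'K' → 'K'
  leaf 'C' → 'C'
  internal I2 with children ['I1', 'D', 'L']
    internal I1 with children ['I0', 'X']
      internal I0 with children ['N', 'S', 'T', 'J']
        leaf 'N' → 'N'
        leaf 'S' → 'S'
        leaf 'T' → 'T'
        leaf 'J' → 'J'
      → '(N,S,T,J)'
      leaf 'X' → 'X'
    → '((N,S,T,J),X)'
    leaf 'D' → 'D'
    leaf 'L' → 'L'
  → '(((N,S,T,J),X),D,L)'
→ '(K,C,(((N,S,T,J),X),D,L))'
Final: (K,C,(((N,S,T,J),X),D,L));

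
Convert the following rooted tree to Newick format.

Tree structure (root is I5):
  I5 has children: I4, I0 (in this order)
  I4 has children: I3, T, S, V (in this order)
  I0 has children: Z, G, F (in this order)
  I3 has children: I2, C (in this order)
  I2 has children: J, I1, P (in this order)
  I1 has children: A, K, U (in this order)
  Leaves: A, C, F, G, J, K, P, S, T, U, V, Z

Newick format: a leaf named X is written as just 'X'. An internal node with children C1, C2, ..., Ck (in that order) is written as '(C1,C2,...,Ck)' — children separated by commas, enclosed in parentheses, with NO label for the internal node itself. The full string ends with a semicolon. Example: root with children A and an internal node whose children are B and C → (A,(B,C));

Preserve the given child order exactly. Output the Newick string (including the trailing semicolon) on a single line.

Answer: ((((J,(A,K,U),P),C),T,S,V),(Z,G,F));

Derivation:
internal I5 with children ['I4', 'I0']
  internal I4 with children ['I3', 'T', 'S', 'V']
    internal I3 with children ['I2', 'C']
      internal I2 with children ['J', 'I1', 'P']
        leaf 'J' → 'J'
        internal I1 with children ['A', 'K', 'U']
          leaf 'A' → 'A'
          leaf 'K' → 'K'
          leaf 'U' → 'U'
        → '(A,K,U)'
        leaf 'P' → 'P'
      → '(J,(A,K,U),P)'
      leaf 'C' → 'C'
    → '((J,(A,K,U),P),C)'
    leaf 'T' → 'T'
    leaf 'S' → 'S'
    leaf 'V' → 'V'
  → '(((J,(A,K,U),P),C),T,S,V)'
  internal I0 with children ['Z', 'G', 'F']
    leaf 'Z' → 'Z'
    leaf 'G' → 'G'
    leaf 'F' → 'F'
  → '(Z,G,F)'
→ '((((J,(A,K,U),P),C),T,S,V),(Z,G,F))'
Final: ((((J,(A,K,U),P),C),T,S,V),(Z,G,F));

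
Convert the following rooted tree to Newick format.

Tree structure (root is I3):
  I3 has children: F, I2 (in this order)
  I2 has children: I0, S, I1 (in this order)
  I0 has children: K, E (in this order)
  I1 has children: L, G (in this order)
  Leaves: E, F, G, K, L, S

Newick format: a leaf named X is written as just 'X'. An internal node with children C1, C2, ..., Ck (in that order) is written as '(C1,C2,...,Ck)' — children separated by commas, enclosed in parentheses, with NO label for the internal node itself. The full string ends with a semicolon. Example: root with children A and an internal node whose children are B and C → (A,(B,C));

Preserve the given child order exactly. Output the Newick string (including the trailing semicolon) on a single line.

internal I3 with children ['F', 'I2']
  leaf 'F' → 'F'
  internal I2 with children ['I0', 'S', 'I1']
    internal I0 with children ['K', 'E']
      leaf 'K' → 'K'
      leaf 'E' → 'E'
    → '(K,E)'
    leaf 'S' → 'S'
    internal I1 with children ['L', 'G']
      leaf 'L' → 'L'
      leaf 'G' → 'G'
    → '(L,G)'
  → '((K,E),S,(L,G))'
→ '(F,((K,E),S,(L,G)))'
Final: (F,((K,E),S,(L,G)));

Answer: (F,((K,E),S,(L,G)));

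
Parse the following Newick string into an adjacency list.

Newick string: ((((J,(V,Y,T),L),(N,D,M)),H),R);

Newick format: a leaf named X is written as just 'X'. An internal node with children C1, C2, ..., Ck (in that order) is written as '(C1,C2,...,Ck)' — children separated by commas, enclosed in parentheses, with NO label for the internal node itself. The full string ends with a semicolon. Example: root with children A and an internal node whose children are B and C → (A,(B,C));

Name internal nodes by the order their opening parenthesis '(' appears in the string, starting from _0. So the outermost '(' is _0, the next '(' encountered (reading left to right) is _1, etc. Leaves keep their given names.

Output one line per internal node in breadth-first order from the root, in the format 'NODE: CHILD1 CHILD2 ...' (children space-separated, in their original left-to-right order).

Answer: _0: _1 R
_1: _2 H
_2: _3 _5
_3: J _4 L
_5: N D M
_4: V Y T

Derivation:
Input: ((((J,(V,Y,T),L),(N,D,M)),H),R);
Scanning left-to-right, naming '(' by encounter order:
  pos 0: '(' -> open internal node _0 (depth 1)
  pos 1: '(' -> open internal node _1 (depth 2)
  pos 2: '(' -> open internal node _2 (depth 3)
  pos 3: '(' -> open internal node _3 (depth 4)
  pos 6: '(' -> open internal node _4 (depth 5)
  pos 12: ')' -> close internal node _4 (now at depth 4)
  pos 15: ')' -> close internal node _3 (now at depth 3)
  pos 17: '(' -> open internal node _5 (depth 4)
  pos 23: ')' -> close internal node _5 (now at depth 3)
  pos 24: ')' -> close internal node _2 (now at depth 2)
  pos 27: ')' -> close internal node _1 (now at depth 1)
  pos 30: ')' -> close internal node _0 (now at depth 0)
Total internal nodes: 6
BFS adjacency from root:
  _0: _1 R
  _1: _2 H
  _2: _3 _5
  _3: J _4 L
  _5: N D M
  _4: V Y T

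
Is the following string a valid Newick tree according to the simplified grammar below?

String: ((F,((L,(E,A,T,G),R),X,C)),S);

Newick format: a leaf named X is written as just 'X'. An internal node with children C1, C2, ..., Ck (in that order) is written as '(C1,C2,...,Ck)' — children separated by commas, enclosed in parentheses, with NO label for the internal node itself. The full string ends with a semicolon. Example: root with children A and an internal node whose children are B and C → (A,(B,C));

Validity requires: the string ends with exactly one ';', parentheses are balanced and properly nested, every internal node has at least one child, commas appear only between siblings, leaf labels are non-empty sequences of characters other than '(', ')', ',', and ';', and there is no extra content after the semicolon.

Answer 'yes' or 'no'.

Answer: yes

Derivation:
Input: ((F,((L,(E,A,T,G),R),X,C)),S);
Paren balance: 5 '(' vs 5 ')' OK
Ends with single ';': True
Full parse: OK
Valid: True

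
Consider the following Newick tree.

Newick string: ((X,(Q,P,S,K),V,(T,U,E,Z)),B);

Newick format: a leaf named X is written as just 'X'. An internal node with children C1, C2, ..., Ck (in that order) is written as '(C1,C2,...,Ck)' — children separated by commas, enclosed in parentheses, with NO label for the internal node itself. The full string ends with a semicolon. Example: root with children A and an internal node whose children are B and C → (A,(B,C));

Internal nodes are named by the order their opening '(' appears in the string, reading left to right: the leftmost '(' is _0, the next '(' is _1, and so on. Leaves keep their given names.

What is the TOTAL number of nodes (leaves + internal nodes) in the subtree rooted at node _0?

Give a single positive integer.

Newick: ((X,(Q,P,S,K),V,(T,U,E,Z)),B);
Locate _0: it is the '(' at position 0 (the 1st '(' reading left to right).
Query: subtree rooted at _0
_0: subtree_size = 1 + 14
  _1: subtree_size = 1 + 12
    X: subtree_size = 1 + 0
    _2: subtree_size = 1 + 4
      Q: subtree_size = 1 + 0
      P: subtree_size = 1 + 0
      S: subtree_size = 1 + 0
      K: subtree_size = 1 + 0
    V: subtree_size = 1 + 0
    _3: subtree_size = 1 + 4
      T: subtree_size = 1 + 0
      U: subtree_size = 1 + 0
      E: subtree_size = 1 + 0
      Z: subtree_size = 1 + 0
  B: subtree_size = 1 + 0
Total subtree size of _0: 15

Answer: 15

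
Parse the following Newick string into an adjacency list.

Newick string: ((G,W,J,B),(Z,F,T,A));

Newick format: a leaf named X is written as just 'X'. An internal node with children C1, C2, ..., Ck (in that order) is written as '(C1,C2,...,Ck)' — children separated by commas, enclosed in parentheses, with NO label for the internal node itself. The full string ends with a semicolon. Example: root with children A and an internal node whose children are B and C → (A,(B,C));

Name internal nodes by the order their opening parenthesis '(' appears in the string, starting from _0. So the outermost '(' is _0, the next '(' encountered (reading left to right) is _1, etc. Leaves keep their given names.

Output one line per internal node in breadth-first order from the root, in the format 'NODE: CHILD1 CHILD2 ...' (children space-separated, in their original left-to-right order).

Input: ((G,W,J,B),(Z,F,T,A));
Scanning left-to-right, naming '(' by encounter order:
  pos 0: '(' -> open internal node _0 (depth 1)
  pos 1: '(' -> open internal node _1 (depth 2)
  pos 9: ')' -> close internal node _1 (now at depth 1)
  pos 11: '(' -> open internal node _2 (depth 2)
  pos 19: ')' -> close internal node _2 (now at depth 1)
  pos 20: ')' -> close internal node _0 (now at depth 0)
Total internal nodes: 3
BFS adjacency from root:
  _0: _1 _2
  _1: G W J B
  _2: Z F T A

Answer: _0: _1 _2
_1: G W J B
_2: Z F T A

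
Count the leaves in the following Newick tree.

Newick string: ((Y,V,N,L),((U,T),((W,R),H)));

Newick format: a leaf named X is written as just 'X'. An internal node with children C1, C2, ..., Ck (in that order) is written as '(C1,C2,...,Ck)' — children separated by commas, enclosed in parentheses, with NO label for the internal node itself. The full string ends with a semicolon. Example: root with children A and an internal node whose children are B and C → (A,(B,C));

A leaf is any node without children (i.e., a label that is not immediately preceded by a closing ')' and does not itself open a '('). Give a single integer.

Answer: 9

Derivation:
Newick: ((Y,V,N,L),((U,T),((W,R),H)));
Scan left-to-right; a leaf is any maximal label run not followed by '(':
  pos 2: leaf 'Y' → count = 1
  pos 4: leaf 'V' → count = 2
  pos 6: leaf 'N' → count = 3
  pos 8: leaf 'L' → count = 4
  pos 13: leaf 'U' → count = 5
  pos 15: leaf 'T' → count = 6
  pos 20: leaf 'W' → count = 7
  pos 22: leaf 'R' → count = 8
  pos 25: leaf 'H' → count = 9
Total leaves: 9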